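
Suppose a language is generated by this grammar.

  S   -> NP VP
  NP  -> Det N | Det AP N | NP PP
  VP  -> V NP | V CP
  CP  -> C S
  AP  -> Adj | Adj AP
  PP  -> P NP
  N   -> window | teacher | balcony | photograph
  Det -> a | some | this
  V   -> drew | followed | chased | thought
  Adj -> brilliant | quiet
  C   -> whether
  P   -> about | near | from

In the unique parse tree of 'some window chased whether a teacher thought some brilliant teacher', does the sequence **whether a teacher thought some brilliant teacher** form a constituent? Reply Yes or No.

[S [NP [Det some] [N window]] [VP [V chased] [CP [C whether] [S [NP [Det a] [N teacher]] [VP [V thought] [NP [Det some] [AP [Adj brilliant]] [N teacher]]]]]]]
The words 'whether a teacher thought some brilliant teacher' are exhaustively dominated by a single CP node (built by CP → C S), so they form a constituent.

Yes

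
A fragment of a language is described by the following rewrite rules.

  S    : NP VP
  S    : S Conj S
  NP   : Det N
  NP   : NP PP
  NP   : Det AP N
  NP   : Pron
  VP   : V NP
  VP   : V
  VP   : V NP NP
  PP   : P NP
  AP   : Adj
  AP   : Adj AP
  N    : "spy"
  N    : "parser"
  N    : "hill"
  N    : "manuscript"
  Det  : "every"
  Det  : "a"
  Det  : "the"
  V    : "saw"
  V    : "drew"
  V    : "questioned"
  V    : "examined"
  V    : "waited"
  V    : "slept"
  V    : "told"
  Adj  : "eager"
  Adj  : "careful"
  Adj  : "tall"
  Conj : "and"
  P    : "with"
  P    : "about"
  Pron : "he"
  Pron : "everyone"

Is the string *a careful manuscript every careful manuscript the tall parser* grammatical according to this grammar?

Ungrammatical

For S → NP VP, the only prefix that parses as NP is 'a careful manuscript', but the remainder 'every careful manuscript the tall parser' is not a VP under these rules. The alternative S rule S → S Conj S likewise has no satisfying split.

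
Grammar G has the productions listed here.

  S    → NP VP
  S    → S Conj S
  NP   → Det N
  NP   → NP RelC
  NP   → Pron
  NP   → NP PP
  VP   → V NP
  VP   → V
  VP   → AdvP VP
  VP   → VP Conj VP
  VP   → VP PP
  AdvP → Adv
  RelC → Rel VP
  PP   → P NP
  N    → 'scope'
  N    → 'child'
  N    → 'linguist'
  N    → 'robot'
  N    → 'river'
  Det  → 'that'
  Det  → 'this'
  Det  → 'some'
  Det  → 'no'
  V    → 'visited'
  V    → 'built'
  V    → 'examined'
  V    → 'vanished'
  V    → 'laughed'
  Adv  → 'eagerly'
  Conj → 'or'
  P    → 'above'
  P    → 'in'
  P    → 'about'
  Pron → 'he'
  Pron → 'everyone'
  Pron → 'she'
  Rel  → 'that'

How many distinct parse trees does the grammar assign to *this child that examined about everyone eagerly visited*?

2

The two bracketings:
[S [NP [NP [Det this] [N child]] [RelC [Rel that] [VP [VP [V examined]] [PP [P about] [NP [Pron everyone]]]]]] [VP [AdvP [Adv eagerly]] [VP [V visited]]]]
[S [NP [NP [NP [Det this] [N child]] [RelC [Rel that] [VP [V examined]]]] [PP [P about] [NP [Pron everyone]]]] [VP [AdvP [Adv eagerly]] [VP [V visited]]]]
The difference turns on whether NP → NP PP is used at the relevant span, versus an alternative expansion of NP.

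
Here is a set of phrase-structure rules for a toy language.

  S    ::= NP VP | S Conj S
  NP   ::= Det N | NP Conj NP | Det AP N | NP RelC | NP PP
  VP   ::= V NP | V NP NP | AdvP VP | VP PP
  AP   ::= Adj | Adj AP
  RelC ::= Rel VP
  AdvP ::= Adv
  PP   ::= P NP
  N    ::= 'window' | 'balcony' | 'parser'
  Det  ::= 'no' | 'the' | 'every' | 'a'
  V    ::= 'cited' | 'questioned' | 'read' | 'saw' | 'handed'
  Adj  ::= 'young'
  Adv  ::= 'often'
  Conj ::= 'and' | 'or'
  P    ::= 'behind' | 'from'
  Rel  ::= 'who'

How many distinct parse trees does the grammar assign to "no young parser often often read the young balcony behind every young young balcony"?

Two of the 4 distinct bracketings:
[S [NP [Det no] [AP [Adj young]] [N parser]] [VP [AdvP [Adv often]] [VP [AdvP [Adv often]] [VP [V read] [NP [NP [Det the] [AP [Adj young]] [N balcony]] [PP [P behind] [NP [Det every] [AP [Adj young] [AP [Adj young]]] [N balcony]]]]]]]]
[S [NP [Det no] [AP [Adj young]] [N parser]] [VP [AdvP [Adv often]] [VP [AdvP [Adv often]] [VP [VP [V read] [NP [Det the] [AP [Adj young]] [N balcony]]] [PP [P behind] [NP [Det every] [AP [Adj young] [AP [Adj young]]] [N balcony]]]]]]]
The difference turns on whether NP → NP PP is used at the relevant span, versus an alternative expansion of NP.

4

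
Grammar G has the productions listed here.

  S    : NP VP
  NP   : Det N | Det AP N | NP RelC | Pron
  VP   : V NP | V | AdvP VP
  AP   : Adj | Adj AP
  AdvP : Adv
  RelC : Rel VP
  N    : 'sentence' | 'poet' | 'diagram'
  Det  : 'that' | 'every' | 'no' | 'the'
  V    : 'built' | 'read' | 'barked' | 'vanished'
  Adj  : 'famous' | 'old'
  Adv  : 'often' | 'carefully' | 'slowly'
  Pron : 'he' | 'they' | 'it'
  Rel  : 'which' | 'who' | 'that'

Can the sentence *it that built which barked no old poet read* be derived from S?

S
  NP
    NP
      NP
        Pron: it
      RelC
        Rel: that
        VP
          V: built
    RelC
      Rel: which
      VP
        V: barked
        NP
          Det: no
          AP
            Adj: old
          N: poet
  VP
    V: read
Each bracket corresponds to one application of a listed rule, so the string is derivable from S.

Grammatical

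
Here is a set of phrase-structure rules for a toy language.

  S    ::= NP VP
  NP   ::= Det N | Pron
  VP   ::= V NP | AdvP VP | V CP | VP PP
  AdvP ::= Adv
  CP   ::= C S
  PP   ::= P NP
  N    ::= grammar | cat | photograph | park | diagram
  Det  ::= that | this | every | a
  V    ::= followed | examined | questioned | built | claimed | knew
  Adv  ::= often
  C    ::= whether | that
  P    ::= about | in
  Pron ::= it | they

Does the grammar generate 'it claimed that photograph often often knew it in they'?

For S → NP VP, the only prefix that parses as NP is 'it', but the remainder 'claimed that photograph often often knew it in they' is not a VP under these rules.

Ungrammatical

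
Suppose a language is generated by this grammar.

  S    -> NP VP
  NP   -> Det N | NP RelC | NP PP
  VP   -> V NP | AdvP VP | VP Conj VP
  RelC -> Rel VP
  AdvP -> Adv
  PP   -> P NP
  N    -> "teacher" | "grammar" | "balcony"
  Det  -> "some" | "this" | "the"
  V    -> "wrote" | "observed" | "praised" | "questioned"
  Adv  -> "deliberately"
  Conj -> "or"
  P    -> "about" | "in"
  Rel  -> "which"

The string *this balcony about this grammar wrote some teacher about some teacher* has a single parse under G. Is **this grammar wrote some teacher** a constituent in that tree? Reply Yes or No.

No

[S [NP [NP [Det this] [N balcony]] [PP [P about] [NP [Det this] [N grammar]]]] [VP [V wrote] [NP [NP [Det some] [N teacher]] [PP [P about] [NP [Det some] [N teacher]]]]]]
The smallest constituent containing 'this grammar wrote some teacher' is the S spanning 'this balcony about this grammar wrote some teacher about some teacher'; no single node in the tree dominates exactly the given words.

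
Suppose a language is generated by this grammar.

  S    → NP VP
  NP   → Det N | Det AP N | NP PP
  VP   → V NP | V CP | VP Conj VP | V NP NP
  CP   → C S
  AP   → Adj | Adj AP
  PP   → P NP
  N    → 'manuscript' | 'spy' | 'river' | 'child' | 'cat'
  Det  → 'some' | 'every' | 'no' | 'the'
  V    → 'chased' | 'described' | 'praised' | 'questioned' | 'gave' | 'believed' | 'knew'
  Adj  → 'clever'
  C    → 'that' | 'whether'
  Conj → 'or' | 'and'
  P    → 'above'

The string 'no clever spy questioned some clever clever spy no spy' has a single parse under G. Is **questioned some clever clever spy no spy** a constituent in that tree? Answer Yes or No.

Yes

[S [NP [Det no] [AP [Adj clever]] [N spy]] [VP [V questioned] [NP [Det some] [AP [Adj clever] [AP [Adj clever]]] [N spy]] [NP [Det no] [N spy]]]]
The words 'questioned some clever clever spy no spy' are exhaustively dominated by a single VP node (built by VP → V NP NP), so they form a constituent.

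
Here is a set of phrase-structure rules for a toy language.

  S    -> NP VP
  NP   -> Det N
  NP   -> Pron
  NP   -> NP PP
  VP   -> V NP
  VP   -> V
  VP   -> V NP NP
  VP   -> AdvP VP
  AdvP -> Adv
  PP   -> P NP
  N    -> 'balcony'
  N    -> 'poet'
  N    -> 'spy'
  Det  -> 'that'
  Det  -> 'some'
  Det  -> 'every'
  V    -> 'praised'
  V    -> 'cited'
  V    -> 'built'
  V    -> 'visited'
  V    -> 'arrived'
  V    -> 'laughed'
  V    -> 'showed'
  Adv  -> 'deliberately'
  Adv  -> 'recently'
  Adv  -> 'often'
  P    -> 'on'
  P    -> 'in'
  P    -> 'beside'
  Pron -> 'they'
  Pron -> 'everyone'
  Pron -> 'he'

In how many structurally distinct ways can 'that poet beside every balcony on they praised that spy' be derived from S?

The two bracketings:
[S [NP [NP [Det that] [N poet]] [PP [P beside] [NP [NP [Det every] [N balcony]] [PP [P on] [NP [Pron they]]]]]] [VP [V praised] [NP [Det that] [N spy]]]]
[S [NP [NP [NP [Det that] [N poet]] [PP [P beside] [NP [Det every] [N balcony]]]] [PP [P on] [NP [Pron they]]]] [VP [V praised] [NP [Det that] [N spy]]]]
The trees differ in how a recursive rule is bracketed over the same span.

2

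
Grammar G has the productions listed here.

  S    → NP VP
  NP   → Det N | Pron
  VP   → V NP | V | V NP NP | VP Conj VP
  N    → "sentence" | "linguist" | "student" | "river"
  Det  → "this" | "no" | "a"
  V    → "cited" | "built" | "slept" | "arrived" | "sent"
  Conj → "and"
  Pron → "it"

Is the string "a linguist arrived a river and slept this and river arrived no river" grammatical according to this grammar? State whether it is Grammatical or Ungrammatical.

Ungrammatical

A Det word can never sit immediately before a Conj word in any string this grammar generates, so the substring 'this and' rules out a derivation.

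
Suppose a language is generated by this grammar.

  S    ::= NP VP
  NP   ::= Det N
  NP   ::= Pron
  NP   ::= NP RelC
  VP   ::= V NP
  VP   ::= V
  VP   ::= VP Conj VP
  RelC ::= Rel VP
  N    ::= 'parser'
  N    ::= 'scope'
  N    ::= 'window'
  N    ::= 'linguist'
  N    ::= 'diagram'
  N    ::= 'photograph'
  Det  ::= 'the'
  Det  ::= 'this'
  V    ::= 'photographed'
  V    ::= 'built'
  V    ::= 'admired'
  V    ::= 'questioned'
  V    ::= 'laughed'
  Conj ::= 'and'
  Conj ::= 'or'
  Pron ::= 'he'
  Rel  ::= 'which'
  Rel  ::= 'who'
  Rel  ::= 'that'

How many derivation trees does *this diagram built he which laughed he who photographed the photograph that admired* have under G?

5

Two of the 5 distinct bracketings:
[S [NP [Det this] [N diagram]] [VP [V built] [NP [NP [Pron he]] [RelC [Rel which] [VP [V laughed] [NP [NP [Pron he]] [RelC [Rel who] [VP [V photographed] [NP [NP [Det the] [N photograph]] [RelC [Rel that] [VP [V admired]]]]]]]]]]]]
[S [NP [Det this] [N diagram]] [VP [V built] [NP [NP [Pron he]] [RelC [Rel which] [VP [V laughed] [NP [NP [NP [Pron he]] [RelC [Rel who] [VP [V photographed] [NP [Det the] [N photograph]]]]] [RelC [Rel that] [VP [V admired]]]]]]]]]
The trees differ in how a recursive rule is bracketed over the same span.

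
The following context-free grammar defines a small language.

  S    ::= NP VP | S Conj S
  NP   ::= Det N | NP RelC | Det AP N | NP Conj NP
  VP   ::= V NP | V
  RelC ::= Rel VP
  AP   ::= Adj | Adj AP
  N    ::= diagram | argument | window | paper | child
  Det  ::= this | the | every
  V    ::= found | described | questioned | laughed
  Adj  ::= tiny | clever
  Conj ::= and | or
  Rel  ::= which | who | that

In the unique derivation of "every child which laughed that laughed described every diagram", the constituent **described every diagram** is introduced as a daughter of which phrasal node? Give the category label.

S
  NP
    NP
      NP
        Det: every
        N: child
      RelC
        Rel: which
        VP
          V: laughed
    RelC
      Rel: that
      VP
        V: laughed
  VP
    V: described
    NP
      Det: every
      N: diagram
The span 'described every diagram' is the VP node built by VP → V NP.
Its mother is the S built by S → NP VP.

S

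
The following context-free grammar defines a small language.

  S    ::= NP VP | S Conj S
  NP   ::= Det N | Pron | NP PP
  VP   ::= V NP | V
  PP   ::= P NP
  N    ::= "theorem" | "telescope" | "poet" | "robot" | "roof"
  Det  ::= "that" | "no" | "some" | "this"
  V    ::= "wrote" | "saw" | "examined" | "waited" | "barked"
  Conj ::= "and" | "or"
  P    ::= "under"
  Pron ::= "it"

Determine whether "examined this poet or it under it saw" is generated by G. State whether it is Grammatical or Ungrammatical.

Ungrammatical

For S → NP VP, no prefix of the string parses as an NP. The alternative S rule S → S Conj S likewise has no satisfying split.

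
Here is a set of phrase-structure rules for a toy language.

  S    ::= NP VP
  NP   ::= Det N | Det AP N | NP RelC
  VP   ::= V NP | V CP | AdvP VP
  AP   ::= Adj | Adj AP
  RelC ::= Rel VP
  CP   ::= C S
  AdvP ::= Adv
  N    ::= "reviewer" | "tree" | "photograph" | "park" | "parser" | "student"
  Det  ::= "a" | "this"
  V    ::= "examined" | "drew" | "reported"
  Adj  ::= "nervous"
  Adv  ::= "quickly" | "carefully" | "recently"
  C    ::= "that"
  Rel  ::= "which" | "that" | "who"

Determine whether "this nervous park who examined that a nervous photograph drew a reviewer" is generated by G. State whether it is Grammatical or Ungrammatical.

For S → NP VP, the only prefix that parses as NP is 'this nervous park', but the remainder 'who examined that a nervous photograph drew a reviewer' is not a VP under these rules.

Ungrammatical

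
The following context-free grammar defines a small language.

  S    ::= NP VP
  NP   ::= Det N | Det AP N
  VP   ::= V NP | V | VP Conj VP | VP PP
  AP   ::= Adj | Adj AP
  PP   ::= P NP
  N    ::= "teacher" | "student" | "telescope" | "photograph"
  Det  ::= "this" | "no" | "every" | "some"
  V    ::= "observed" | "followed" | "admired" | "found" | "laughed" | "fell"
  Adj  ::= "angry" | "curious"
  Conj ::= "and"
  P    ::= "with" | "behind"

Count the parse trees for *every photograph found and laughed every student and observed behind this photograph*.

Two of the 5 distinct bracketings:
[S [NP [Det every] [N photograph]] [VP [VP [V found]] [Conj and] [VP [VP [V laughed] [NP [Det every] [N student]]] [Conj and] [VP [VP [V observed]] [PP [P behind] [NP [Det this] [N photograph]]]]]]]
[S [NP [Det every] [N photograph]] [VP [VP [V found]] [Conj and] [VP [VP [VP [V laughed] [NP [Det every] [N student]]] [Conj and] [VP [V observed]]] [PP [P behind] [NP [Det this] [N photograph]]]]]]
The trees differ in how a recursive rule is bracketed over the same span.

5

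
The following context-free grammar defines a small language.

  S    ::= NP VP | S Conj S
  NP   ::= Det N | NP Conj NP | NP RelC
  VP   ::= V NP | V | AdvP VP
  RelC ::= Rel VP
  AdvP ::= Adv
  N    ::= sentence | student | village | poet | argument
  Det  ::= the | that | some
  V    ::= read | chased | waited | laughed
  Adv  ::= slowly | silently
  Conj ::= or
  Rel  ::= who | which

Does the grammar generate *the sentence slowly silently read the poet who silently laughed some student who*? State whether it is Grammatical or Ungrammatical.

For S → NP VP, the only prefix that parses as NP is 'the sentence', but the remainder 'slowly silently read the poet who silently laughed some student who' is not a VP under these rules. The alternative S rule S → S Conj S likewise has no satisfying split.

Ungrammatical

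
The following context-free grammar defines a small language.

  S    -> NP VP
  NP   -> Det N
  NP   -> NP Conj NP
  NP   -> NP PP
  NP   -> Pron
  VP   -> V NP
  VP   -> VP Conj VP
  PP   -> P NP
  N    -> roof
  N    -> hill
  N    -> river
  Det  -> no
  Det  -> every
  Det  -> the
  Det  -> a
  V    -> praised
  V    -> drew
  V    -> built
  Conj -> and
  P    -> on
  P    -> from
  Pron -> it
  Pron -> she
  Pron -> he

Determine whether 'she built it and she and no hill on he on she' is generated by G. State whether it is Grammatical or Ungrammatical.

Grammatical

[S [NP [Pron she]] [VP [V built] [NP [NP [Pron it]] [Conj and] [NP [NP [Pron she]] [Conj and] [NP [NP [Det no] [N hill]] [PP [P on] [NP [NP [Pron he]] [PP [P on] [NP [Pron she]]]]]]]]]]
Each bracket corresponds to one application of a listed rule, so the string is derivable from S.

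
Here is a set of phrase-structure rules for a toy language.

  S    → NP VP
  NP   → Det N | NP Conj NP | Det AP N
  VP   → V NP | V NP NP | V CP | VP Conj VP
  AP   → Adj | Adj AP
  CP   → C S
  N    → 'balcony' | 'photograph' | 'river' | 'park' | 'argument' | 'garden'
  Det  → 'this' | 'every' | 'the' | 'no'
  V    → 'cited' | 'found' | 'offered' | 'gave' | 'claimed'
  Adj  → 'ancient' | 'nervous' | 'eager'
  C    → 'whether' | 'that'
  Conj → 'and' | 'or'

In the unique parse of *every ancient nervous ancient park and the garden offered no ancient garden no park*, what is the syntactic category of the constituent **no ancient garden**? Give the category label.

[S [NP [NP [Det every] [AP [Adj ancient] [AP [Adj nervous] [AP [Adj ancient]]]] [N park]] [Conj and] [NP [Det the] [N garden]]] [VP [V offered] [NP [Det no] [AP [Adj ancient]] [N garden]] [NP [Det no] [N park]]]]
The span 'no ancient garden' is the NP node built by NP → Det AP N.

NP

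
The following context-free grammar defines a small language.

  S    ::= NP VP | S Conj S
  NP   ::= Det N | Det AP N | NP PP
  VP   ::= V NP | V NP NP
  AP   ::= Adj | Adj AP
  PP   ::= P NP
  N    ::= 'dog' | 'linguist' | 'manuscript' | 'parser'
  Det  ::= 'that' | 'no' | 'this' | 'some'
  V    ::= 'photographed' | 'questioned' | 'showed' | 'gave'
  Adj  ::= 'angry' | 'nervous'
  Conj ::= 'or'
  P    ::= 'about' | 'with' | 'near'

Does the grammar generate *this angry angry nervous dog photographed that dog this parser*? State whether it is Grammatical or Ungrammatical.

Grammatical

[S [NP [Det this] [AP [Adj angry] [AP [Adj angry] [AP [Adj nervous]]]] [N dog]] [VP [V photographed] [NP [Det that] [N dog]] [NP [Det this] [N parser]]]]
Each bracket corresponds to one application of a listed rule, so the string is derivable from S.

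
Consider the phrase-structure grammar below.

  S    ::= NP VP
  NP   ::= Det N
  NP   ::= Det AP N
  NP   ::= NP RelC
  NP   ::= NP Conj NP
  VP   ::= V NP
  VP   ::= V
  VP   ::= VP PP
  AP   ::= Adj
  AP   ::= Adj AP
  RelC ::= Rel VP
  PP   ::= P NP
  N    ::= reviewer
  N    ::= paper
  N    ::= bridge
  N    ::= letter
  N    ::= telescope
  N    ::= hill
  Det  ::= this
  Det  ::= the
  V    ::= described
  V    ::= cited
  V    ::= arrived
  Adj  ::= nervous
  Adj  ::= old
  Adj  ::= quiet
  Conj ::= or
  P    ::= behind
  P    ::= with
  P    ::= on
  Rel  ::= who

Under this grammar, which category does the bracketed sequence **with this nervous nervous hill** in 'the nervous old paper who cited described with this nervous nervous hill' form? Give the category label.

[S [NP [NP [Det the] [AP [Adj nervous] [AP [Adj old]]] [N paper]] [RelC [Rel who] [VP [V cited]]]] [VP [VP [V described]] [PP [P with] [NP [Det this] [AP [Adj nervous] [AP [Adj nervous]]] [N hill]]]]]
The span 'with this nervous nervous hill' is the PP node built by PP → P NP.

PP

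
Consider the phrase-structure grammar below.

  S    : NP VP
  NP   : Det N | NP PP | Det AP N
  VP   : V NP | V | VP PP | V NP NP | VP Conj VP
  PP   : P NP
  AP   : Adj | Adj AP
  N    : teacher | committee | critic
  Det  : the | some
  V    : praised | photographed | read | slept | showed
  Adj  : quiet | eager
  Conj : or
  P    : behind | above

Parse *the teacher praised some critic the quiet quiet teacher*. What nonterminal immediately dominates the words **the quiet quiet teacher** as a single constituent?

[S [NP [Det the] [N teacher]] [VP [V praised] [NP [Det some] [N critic]] [NP [Det the] [AP [Adj quiet] [AP [Adj quiet]]] [N teacher]]]]
The span 'the quiet quiet teacher' is the NP node built by NP → Det AP N.

NP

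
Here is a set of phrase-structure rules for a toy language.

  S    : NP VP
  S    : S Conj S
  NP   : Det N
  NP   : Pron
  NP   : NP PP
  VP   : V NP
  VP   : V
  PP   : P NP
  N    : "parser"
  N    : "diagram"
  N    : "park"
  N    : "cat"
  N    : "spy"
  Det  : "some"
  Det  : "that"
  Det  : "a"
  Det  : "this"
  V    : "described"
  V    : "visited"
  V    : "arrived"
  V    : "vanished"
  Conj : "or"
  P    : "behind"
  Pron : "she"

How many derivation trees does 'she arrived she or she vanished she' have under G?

1

[S [S [NP [Pron she]] [VP [V arrived] [NP [Pron she]]]] [Conj or] [S [NP [Pron she]] [VP [V vanished] [NP [Pron she]]]]]
No rule offers an alternative attachment or grouping for any span, so this is the only derivation.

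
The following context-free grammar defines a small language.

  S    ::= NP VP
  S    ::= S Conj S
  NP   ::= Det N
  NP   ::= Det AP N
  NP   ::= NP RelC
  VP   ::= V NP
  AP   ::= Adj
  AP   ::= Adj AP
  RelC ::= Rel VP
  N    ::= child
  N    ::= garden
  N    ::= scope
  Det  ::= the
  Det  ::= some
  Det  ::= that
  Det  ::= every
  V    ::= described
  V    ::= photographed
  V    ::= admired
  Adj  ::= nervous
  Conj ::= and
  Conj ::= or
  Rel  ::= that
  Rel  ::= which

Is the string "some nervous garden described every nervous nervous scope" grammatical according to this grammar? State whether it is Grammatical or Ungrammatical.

[S [NP [Det some] [AP [Adj nervous]] [N garden]] [VP [V described] [NP [Det every] [AP [Adj nervous] [AP [Adj nervous]]] [N scope]]]]
Every word is introduced by a lexical rule and the phrasal rules combine the resulting categories into a single S.

Grammatical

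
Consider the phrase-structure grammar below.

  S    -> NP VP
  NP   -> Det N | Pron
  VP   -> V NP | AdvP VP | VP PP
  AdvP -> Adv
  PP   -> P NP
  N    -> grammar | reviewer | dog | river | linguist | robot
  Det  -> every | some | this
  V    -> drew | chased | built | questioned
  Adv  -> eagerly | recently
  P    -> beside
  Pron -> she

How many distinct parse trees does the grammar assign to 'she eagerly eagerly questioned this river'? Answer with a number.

[S [NP [Pron she]] [VP [AdvP [Adv eagerly]] [VP [AdvP [Adv eagerly]] [VP [V questioned] [NP [Det this] [N river]]]]]]
No rule offers an alternative attachment or grouping for any span, so this is the only derivation.

1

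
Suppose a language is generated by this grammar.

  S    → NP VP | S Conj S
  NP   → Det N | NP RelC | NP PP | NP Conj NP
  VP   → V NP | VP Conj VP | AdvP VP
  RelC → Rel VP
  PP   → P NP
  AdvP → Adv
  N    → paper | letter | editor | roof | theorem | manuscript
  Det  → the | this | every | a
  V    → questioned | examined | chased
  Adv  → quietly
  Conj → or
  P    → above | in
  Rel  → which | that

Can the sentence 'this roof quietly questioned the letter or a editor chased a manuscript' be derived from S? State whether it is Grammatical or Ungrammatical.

Grammatical

S
  S
    NP
      Det: this
      N: roof
    VP
      AdvP
        Adv: quietly
      VP
        V: questioned
        NP
          Det: the
          N: letter
  Conj: or
  S
    NP
      Det: a
      N: editor
    VP
      V: chased
      NP
        Det: a
        N: manuscript
Every word is introduced by a lexical rule and the phrasal rules combine the resulting categories into a single S.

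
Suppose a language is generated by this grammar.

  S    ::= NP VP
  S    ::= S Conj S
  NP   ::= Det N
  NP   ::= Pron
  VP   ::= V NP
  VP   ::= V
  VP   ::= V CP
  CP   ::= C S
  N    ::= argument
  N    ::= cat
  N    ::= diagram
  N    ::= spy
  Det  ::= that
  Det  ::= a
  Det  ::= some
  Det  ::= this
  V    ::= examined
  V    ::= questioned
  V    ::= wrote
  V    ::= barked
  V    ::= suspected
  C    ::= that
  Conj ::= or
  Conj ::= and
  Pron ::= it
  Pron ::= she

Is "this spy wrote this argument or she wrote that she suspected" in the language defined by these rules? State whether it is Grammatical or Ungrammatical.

Grammatical

[S [S [NP [Det this] [N spy]] [VP [V wrote] [NP [Det this] [N argument]]]] [Conj or] [S [NP [Pron she]] [VP [V wrote] [CP [C that] [S [NP [Pron she]] [VP [V suspected]]]]]]]
The bracketing above is licensed at every node by one of the given productions, with S at the root.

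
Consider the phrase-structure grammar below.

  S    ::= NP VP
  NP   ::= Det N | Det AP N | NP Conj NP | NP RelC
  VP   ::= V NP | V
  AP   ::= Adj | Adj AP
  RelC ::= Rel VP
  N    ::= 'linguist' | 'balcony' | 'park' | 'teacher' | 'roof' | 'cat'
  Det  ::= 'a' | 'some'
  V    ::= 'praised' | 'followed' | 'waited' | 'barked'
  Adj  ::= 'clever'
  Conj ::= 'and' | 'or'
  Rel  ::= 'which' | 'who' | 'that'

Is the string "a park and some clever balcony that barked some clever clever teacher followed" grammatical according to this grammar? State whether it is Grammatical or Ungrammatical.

Grammatical

S
  NP
    NP
      Det: a
      N: park
    Conj: and
    NP
      NP
        Det: some
        AP
          Adj: clever
        N: balcony
      RelC
        Rel: that
        VP
          V: barked
          NP
            Det: some
            AP
              Adj: clever
              AP
                Adj: clever
            N: teacher
  VP
    V: followed
Each bracket corresponds to one application of a listed rule, so the string is derivable from S.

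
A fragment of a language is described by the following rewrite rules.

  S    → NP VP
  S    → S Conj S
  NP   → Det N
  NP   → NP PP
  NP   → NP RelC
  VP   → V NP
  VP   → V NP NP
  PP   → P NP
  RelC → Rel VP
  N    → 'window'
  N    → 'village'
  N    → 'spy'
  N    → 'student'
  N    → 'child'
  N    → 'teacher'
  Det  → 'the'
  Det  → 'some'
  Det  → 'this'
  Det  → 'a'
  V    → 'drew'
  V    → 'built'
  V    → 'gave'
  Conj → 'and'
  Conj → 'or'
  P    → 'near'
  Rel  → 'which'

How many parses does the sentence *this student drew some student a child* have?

[S [NP [Det this] [N student]] [VP [V drew] [NP [Det some] [N student]] [NP [Det a] [N child]]]]
No rule offers an alternative attachment or grouping for any span, so this is the only derivation.

1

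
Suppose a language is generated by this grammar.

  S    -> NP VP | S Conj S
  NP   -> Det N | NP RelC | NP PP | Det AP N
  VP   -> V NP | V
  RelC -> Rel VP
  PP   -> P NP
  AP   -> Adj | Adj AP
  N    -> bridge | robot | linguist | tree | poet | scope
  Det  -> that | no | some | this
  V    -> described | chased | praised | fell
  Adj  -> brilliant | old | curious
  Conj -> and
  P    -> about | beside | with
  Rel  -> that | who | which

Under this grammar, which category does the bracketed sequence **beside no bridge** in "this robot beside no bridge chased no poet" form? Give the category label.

S
  NP
    NP
      Det: this
      N: robot
    PP
      P: beside
      NP
        Det: no
        N: bridge
  VP
    V: chased
    NP
      Det: no
      N: poet
The span 'beside no bridge' is the PP node built by PP → P NP.

PP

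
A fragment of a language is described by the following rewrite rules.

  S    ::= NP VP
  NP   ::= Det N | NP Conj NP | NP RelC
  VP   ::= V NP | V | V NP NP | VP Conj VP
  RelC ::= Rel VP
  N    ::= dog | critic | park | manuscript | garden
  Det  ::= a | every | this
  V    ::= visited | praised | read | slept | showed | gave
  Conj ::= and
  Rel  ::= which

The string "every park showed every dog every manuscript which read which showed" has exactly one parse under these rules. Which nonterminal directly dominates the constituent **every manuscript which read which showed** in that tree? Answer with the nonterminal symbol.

S
  NP
    Det: every
    N: park
  VP
    V: showed
    NP
      Det: every
      N: dog
    NP
      NP
        NP
          Det: every
          N: manuscript
        RelC
          Rel: which
          VP
            V: read
      RelC
        Rel: which
        VP
          V: showed
The span 'every manuscript which read which showed' is the NP node built by NP → NP RelC.
Its mother is the VP built by VP → V NP NP.

VP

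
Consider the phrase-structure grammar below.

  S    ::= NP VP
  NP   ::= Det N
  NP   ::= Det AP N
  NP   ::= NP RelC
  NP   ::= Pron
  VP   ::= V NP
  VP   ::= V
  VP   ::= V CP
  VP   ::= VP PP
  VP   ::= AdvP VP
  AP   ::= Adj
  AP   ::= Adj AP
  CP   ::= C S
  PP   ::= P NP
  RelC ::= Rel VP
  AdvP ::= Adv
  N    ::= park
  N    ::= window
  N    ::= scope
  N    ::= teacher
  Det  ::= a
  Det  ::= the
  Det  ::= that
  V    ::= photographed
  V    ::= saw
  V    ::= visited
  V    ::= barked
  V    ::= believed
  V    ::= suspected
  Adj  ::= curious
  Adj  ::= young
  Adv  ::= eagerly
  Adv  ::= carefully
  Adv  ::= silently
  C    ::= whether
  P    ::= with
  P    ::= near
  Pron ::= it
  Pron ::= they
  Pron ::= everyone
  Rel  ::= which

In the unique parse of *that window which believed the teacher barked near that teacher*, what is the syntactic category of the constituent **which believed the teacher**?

[S [NP [NP [Det that] [N window]] [RelC [Rel which] [VP [V believed] [NP [Det the] [N teacher]]]]] [VP [VP [V barked]] [PP [P near] [NP [Det that] [N teacher]]]]]
The span 'which believed the teacher' is the RelC node built by RelC → Rel VP.

RelC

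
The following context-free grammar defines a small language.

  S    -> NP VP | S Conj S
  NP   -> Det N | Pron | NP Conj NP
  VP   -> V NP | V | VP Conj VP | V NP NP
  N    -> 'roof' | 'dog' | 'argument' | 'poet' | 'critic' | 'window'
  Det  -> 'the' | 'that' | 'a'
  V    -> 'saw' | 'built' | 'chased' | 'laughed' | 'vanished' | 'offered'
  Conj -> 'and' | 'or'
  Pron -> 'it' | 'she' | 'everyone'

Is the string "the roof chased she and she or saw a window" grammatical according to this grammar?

[S [NP [Det the] [N roof]] [VP [VP [V chased] [NP [NP [Pron she]] [Conj and] [NP [Pron she]]]] [Conj or] [VP [V saw] [NP [Det a] [N window]]]]]
Each bracket corresponds to one application of a listed rule, so the string is derivable from S.

Grammatical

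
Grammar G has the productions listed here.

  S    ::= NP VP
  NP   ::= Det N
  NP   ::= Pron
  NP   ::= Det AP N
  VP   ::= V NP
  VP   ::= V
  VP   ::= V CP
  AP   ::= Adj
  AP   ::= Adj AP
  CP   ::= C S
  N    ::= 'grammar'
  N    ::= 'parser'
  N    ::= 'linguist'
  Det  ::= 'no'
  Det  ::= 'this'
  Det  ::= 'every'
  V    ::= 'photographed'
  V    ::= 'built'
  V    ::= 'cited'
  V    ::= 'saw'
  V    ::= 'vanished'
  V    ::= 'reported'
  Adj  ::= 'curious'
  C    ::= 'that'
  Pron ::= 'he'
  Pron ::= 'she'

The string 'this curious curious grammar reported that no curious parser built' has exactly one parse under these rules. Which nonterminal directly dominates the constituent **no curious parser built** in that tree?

CP

[S [NP [Det this] [AP [Adj curious] [AP [Adj curious]]] [N grammar]] [VP [V reported] [CP [C that] [S [NP [Det no] [AP [Adj curious]] [N parser]] [VP [V built]]]]]]
The span 'no curious parser built' is the S node built by S → NP VP.
Its mother is the CP built by CP → C S.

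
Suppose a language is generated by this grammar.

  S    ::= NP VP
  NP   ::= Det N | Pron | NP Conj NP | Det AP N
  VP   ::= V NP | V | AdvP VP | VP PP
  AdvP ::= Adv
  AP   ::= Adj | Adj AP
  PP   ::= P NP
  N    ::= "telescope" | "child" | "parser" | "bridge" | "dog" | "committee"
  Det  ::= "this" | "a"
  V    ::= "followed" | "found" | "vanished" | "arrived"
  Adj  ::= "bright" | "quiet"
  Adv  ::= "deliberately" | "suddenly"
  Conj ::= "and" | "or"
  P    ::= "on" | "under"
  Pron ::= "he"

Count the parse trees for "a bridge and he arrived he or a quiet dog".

[S [NP [NP [Det a] [N bridge]] [Conj and] [NP [Pron he]]] [VP [V arrived] [NP [NP [Pron he]] [Conj or] [NP [Det a] [AP [Adj quiet]] [N dog]]]]]
No rule offers an alternative attachment or grouping for any span, so this is the only derivation.

1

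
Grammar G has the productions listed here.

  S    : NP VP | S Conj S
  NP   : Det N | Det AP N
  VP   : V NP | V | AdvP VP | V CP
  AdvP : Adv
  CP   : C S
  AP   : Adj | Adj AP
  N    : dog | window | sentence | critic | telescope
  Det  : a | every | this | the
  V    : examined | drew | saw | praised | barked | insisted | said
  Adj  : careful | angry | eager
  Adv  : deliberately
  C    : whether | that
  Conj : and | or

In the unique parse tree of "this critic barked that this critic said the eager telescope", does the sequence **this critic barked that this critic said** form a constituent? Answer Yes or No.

No

[S [NP [Det this] [N critic]] [VP [V barked] [CP [C that] [S [NP [Det this] [N critic]] [VP [V said] [NP [Det the] [AP [Adj eager]] [N telescope]]]]]]]
The smallest constituent containing 'this critic barked that this critic said' is the S spanning 'this critic barked that this critic said the eager telescope'; no single node in the tree dominates exactly the given words.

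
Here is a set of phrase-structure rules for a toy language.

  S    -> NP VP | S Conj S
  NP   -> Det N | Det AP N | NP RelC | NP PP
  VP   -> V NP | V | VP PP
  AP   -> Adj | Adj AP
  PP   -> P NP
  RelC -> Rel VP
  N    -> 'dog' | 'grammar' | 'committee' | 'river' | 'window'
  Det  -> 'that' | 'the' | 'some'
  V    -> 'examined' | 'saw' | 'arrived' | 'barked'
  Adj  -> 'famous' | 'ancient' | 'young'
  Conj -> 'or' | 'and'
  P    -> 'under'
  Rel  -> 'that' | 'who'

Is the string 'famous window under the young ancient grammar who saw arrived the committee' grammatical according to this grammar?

Ungrammatical

For S → NP VP, no prefix of the string parses as an NP. The alternative S rule S → S Conj S likewise has no satisfying split.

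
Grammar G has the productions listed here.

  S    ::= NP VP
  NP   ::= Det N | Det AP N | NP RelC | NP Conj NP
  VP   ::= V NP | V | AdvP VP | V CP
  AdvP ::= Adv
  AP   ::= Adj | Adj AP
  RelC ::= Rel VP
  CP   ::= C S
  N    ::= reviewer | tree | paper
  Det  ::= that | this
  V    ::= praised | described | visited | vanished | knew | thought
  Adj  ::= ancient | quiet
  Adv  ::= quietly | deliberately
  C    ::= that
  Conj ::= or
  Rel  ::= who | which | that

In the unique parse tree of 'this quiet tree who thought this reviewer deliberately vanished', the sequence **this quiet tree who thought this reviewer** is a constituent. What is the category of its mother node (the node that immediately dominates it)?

S
  NP
    NP
      Det: this
      AP
        Adj: quiet
      N: tree
    RelC
      Rel: who
      VP
        V: thought
        NP
          Det: this
          N: reviewer
  VP
    AdvP
      Adv: deliberately
    VP
      V: vanished
The span 'this quiet tree who thought this reviewer' is the NP node built by NP → NP RelC.
Its mother is the S built by S → NP VP.

S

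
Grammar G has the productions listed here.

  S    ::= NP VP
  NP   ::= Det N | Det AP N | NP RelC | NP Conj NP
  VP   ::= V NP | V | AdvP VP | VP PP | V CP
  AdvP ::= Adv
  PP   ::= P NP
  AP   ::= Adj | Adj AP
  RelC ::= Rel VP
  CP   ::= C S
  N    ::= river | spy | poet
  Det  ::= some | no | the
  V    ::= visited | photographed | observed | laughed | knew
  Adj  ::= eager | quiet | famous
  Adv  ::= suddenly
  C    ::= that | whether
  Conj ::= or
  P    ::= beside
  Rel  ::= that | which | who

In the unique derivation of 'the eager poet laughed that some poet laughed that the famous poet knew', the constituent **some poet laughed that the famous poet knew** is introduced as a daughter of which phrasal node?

CP

S
  NP
    Det: the
    AP
      Adj: eager
    N: poet
  VP
    V: laughed
    CP
      C: that
      S
        NP
          Det: some
          N: poet
        VP
          V: laughed
          CP
            C: that
            S
              NP
                Det: the
                AP
                  Adj: famous
                N: poet
              VP
                V: knew
The span 'some poet laughed that the famous poet knew' is the S node built by S → NP VP.
Its mother is the CP built by CP → C S.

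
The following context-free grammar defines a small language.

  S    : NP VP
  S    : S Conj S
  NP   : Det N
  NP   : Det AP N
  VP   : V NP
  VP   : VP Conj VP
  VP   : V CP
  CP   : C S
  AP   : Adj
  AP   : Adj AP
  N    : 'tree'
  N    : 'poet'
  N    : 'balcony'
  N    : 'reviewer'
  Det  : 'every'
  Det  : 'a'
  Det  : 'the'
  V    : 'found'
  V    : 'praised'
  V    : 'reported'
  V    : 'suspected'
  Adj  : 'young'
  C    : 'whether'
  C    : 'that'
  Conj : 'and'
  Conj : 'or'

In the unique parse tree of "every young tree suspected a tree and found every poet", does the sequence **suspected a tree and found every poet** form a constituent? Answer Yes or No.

[S [NP [Det every] [AP [Adj young]] [N tree]] [VP [VP [V suspected] [NP [Det a] [N tree]]] [Conj and] [VP [V found] [NP [Det every] [N poet]]]]]
The words 'suspected a tree and found every poet' are exhaustively dominated by a single VP node (built by VP → VP Conj VP), so they form a constituent.

Yes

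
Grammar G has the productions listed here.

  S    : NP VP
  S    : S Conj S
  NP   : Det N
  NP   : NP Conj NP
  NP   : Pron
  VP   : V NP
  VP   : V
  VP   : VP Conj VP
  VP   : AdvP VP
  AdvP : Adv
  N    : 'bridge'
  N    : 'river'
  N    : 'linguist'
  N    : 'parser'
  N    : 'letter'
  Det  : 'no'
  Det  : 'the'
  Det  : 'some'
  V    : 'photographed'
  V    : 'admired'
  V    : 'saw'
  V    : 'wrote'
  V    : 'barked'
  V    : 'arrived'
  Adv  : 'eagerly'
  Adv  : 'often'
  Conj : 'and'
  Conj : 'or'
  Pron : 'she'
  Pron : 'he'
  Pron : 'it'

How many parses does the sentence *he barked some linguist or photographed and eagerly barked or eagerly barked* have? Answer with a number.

Two of the 7 distinct bracketings:
[S [NP [Pron he]] [VP [VP [V barked] [NP [Det some] [N linguist]]] [Conj or] [VP [VP [V photographed]] [Conj and] [VP [VP [AdvP [Adv eagerly]] [VP [V barked]]] [Conj or] [VP [AdvP [Adv eagerly]] [VP [V barked]]]]]]]
[S [NP [Pron he]] [VP [VP [V barked] [NP [Det some] [N linguist]]] [Conj or] [VP [VP [V photographed]] [Conj and] [VP [AdvP [Adv eagerly]] [VP [VP [V barked]] [Conj or] [VP [AdvP [Adv eagerly]] [VP [V barked]]]]]]]]
The trees differ in how a recursive rule is bracketed over the same span.

7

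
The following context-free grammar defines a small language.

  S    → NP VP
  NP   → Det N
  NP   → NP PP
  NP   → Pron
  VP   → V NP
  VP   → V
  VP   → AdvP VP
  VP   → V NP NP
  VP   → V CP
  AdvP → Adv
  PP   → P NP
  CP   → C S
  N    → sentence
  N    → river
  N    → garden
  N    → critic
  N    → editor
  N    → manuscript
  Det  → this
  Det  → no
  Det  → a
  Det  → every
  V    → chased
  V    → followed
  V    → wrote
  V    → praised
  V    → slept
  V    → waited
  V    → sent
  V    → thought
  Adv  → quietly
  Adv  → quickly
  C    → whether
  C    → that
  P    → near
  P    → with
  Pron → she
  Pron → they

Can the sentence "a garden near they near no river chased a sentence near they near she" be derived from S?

[S [NP [NP [Det a] [N garden]] [PP [P near] [NP [NP [Pron they]] [PP [P near] [NP [Det no] [N river]]]]]] [VP [V chased] [NP [NP [Det a] [N sentence]] [PP [P near] [NP [NP [Pron they]] [PP [P near] [NP [Pron she]]]]]]]]
Every word is introduced by a lexical rule and the phrasal rules combine the resulting categories into a single S.

Grammatical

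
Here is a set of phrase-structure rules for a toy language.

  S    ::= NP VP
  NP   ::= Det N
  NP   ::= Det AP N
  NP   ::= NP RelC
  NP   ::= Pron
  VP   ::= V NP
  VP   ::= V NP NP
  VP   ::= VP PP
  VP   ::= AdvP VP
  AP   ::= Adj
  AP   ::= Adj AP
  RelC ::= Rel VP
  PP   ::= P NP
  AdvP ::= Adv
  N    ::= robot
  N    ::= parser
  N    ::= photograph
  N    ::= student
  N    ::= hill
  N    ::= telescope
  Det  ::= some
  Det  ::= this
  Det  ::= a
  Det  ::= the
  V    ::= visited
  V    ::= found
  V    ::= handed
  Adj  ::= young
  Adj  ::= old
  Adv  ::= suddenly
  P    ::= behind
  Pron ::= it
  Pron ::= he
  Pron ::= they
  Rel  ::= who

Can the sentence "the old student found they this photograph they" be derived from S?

Ungrammatical

For S → NP VP, the only prefix that parses as NP is 'the old student', but the remainder 'found they this photograph they' is not a VP under these rules.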